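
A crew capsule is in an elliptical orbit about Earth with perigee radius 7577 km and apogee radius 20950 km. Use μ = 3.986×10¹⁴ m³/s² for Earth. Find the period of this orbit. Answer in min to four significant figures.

T ≈ 282.6 min

Semi-major axis a = (r_p + r_a)/2 = (7577.0 + 20950)/2 = 14264 km = 1.426×10⁷ m.
By Kepler's third law T = 2π√(a³/μ) = 2π × 2.698×10³ = 1.695×10⁴ s.
= 282.6 min.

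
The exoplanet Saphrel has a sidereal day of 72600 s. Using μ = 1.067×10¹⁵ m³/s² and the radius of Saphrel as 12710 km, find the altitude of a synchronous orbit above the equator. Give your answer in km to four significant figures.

h_sync ≈ 39520 km

A synchronous orbit has period T, so by Kepler's third law a = (μT²/4π²)^(1/3).
μT²/4π² = 1.067×10¹⁵ × (7.260×10⁴)² / 39.48 = 1.425×10²³ m³.
a = 5.223×10⁷ m = 52227 km.
Altitude h = a − R = 52227 − 12710 = 39517 km.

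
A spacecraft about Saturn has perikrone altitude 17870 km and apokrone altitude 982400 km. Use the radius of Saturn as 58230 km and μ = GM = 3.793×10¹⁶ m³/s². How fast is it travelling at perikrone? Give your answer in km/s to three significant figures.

v ≈ 30.5 km/s

r_p = 58230 + 17870 = 76100 km = 7.6100×10⁷ m.
r_a = 58230 + 982400 = 1040600 km = 1.0406×10⁹ m.
Semi-major axis a = (r_p + r_a)/2 = 5.5836×10⁵ km = 5.584×10⁸ m.
Vis-viva: v² = μ(2/r − 1/a) = 3.793×10¹⁶ × (2.628×10⁻⁸ − 1.791×10⁻⁹) = 9.289×10⁸ m²/s².
v = 30480 m/s = 30.48 km/s.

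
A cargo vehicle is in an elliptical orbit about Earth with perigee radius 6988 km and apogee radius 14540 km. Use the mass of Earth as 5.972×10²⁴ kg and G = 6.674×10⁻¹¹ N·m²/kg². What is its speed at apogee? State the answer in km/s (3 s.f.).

μ = GM = 6.674×10⁻¹¹ × 5.972×10²⁴ = 3.986×10¹⁴ m³/s².
Semi-major axis a = (r_p + r_a)/2 = 10764 km = 1.076×10⁷ m.
Vis-viva: v² = μ(2/r − 1/a) = 3.986×10¹⁴ × (1.376×10⁻⁷ − 9.290×10⁻⁸) = 1.780×10⁷ m²/s².
v = 4219 m/s = 4.219 km/s.

v ≈ 4.22 km/s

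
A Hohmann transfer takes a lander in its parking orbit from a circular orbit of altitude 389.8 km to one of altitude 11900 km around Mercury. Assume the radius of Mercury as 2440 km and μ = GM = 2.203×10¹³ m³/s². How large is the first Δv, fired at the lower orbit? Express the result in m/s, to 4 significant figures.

Δv ≈ 815.9 m/s

r₁ = 2440 + 389.8 = 2829.8 km = 2.8298×10⁶ m.
r₂ = 2440 + 11900 = 14340 km = 1.4340×10⁷ m.
Transfer ellipse a_t = (r₁ + r₂)/2 = 8.585×10⁶ m.
At r₁: circular v_c1 = √(μ/r₁) = 2790 m/s; transfer-periherm v_p = √[μ(2/r₁ − 1/a_t)] = 3606 m/s.
Δv₁ = v_p − v_c1 = 815.9 m/s.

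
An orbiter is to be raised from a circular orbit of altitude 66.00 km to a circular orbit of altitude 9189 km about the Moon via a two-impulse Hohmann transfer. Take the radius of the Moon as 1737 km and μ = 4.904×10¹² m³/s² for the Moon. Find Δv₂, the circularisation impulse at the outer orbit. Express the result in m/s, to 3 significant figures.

Δv ≈ 313 m/s

r₁ = 1737 + 66.00 = 1803.0 km = 1.8030×10⁶ m.
r₂ = 1737 + 9189 = 10926 km = 1.0926×10⁷ m.
Transfer ellipse a_t = (r₁ + r₂)/2 = 6.364×10⁶ m.
At r₁: circular v_c1 = √(μ/r₁) = 1649 m/s; transfer-perilune v_p = √[μ(2/r₁ − 1/a_t)] = 2161 m/s.
At r₂: circular v_c2 = √(μ/r₂) = 670.0 m/s; transfer-apolune v_a = √[μ(2/r₂ − 1/a_t)] = 356.6 m/s.
Δv₂ = v_c2 − v_a = 313.4 m/s.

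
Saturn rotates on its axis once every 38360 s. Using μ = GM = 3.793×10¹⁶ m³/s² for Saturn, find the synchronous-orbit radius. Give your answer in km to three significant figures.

A synchronous orbit has period T, so by Kepler's third law a = (μT²/4π²)^(1/3).
μT²/4π² = 3.793×10¹⁶ × (3.836×10⁴)² / 39.48 = 1.414×10²⁴ m³.
a = 1.122×10⁸ m = 1.1223×10⁵ km.

r_sync ≈ 1.12×10⁵ km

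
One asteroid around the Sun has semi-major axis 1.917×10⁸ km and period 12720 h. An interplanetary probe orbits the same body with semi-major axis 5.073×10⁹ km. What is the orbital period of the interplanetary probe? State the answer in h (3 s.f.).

T₂ ≈ 1.73×10⁶ h

Kepler's third law: T² ∝ a³, so T₂ = T₁ (a₂/a₁)^(3/2).
a₂/a₁ = 26.46, (a₂/a₁)^(3/2) = 136.1.
T₂ = 12720 × 136.1 = 1.732×10⁶ h.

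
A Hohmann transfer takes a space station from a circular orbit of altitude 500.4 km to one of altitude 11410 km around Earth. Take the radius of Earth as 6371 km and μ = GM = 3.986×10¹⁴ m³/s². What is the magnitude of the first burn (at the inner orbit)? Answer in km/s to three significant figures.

Δv ≈ 1.53 km/s

r₁ = 6371 + 500.4 = 6871.4 km = 6.8714×10⁶ m.
r₂ = 6371 + 11410 = 17781 km = 1.7781×10⁷ m.
Transfer ellipse a_t = (r₁ + r₂)/2 = 1.233×10⁷ m.
At r₁: circular v_c1 = √(μ/r₁) = 7616 m/s; transfer-perigee v_p = √[μ(2/r₁ − 1/a_t)] = 9148 m/s.
Δv₁ = v_p − v_c1 = 1531 m/s.
= 1.531 km/s.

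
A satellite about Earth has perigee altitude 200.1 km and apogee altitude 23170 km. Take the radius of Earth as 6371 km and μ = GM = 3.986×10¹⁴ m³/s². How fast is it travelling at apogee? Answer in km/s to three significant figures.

v ≈ 2.22 km/s

r_p = 6371 + 200.1 = 6571.1 km = 6.5711×10⁶ m.
r_a = 6371 + 23170 = 29541 km = 2.9541×10⁷ m.
Semi-major axis a = (r_p + r_a)/2 = 18056 km = 1.806×10⁷ m.
Vis-viva: v² = μ(2/r − 1/a) = 3.986×10¹⁴ × (6.770×10⁻⁸ − 5.538×10⁻⁸) = 4.911×10⁶ m²/s².
v = 2216 m/s = 2.216 km/s.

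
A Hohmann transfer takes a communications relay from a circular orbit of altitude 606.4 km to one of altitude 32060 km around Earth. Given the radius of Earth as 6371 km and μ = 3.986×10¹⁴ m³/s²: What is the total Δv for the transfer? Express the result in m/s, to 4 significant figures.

Δv_total ≈ 3710 m/s

r₁ = 6371 + 606.4 = 6977.4 km = 6.9774×10⁶ m.
r₂ = 6371 + 32060 = 38431 km = 3.8431×10⁷ m.
Transfer ellipse a_t = (r₁ + r₂)/2 = 2.270×10⁷ m.
At r₁: circular v_c1 = √(μ/r₁) = 7558 m/s; transfer-perigee v_p = √[μ(2/r₁ − 1/a_t)] = 9834 m/s.
Δv₁ = v_p − v_c1 = 2275 m/s.
At r₂: circular v_c2 = √(μ/r₂) = 3221 m/s; transfer-apogee v_a = √[μ(2/r₂ − 1/a_t)] = 1785 m/s.
Δv₂ = v_c2 − v_a = 1435 m/s.
Total Δv = Δv₁ + Δv₂ = 3710 m/s.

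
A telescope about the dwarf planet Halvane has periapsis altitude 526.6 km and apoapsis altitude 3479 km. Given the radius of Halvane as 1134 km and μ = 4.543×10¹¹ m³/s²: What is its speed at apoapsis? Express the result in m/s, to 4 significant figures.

r_p = 1134 + 526.6 = 1660.6 km = 1.6606×10⁶ m.
r_a = 1134 + 3479 = 4613.0 km = 4.6130×10⁶ m.
Semi-major axis a = (r_p + r_a)/2 = 3136.8 km = 3.137×10⁶ m.
Vis-viva: v² = μ(2/r − 1/a) = 4.543×10¹¹ × (4.336×10⁻⁷ − 3.188×10⁻⁷) = 5.214×10⁴ m²/s².
v = 228.3 m/s.

v ≈ 228.3 m/s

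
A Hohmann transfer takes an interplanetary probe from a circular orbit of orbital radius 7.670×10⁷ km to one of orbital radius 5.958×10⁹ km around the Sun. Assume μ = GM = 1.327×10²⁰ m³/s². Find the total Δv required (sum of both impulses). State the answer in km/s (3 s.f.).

r₁ = 7.670×10⁷ km = 7.670×10¹⁰ m.
r₂ = 5.958×10⁹ km = 5.958×10¹² m.
Transfer ellipse a_t = (r₁ + r₂)/2 = 3.017×10¹² m.
At r₁: circular v_c1 = √(μ/r₁) = 41590 m/s; transfer-perihelion v_p = √[μ(2/r₁ − 1/a_t)] = 58450 m/s.
Δv₁ = v_p − v_c1 = 16850 m/s.
At r₂: circular v_c2 = √(μ/r₂) = 4719 m/s; transfer-aphelion v_a = √[μ(2/r₂ − 1/a_t)] = 752.4 m/s.
Δv₂ = v_c2 − v_a = 3967 m/s.
Total Δv = Δv₁ + Δv₂ = 20820 m/s = 20.82 km/s.

Δv_total ≈ 20.8 km/s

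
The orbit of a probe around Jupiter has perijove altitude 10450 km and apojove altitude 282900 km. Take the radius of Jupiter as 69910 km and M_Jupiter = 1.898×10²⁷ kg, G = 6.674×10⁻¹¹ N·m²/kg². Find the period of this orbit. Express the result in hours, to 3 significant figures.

μ = GM = 6.674×10⁻¹¹ × 1.898×10²⁷ = 1.267×10¹⁷ m³/s².
r_p = 69910 + 10450 = 80360 km = 8.0360×10⁷ m.
r_a = 69910 + 282900 = 352810 km = 3.5281×10⁸ m.
Semi-major axis a = (r_p + r_a)/2 = (80360 + 3.5281×10⁵)/2 = 2.1658×10⁵ km = 2.166×10⁸ m.
By Kepler's third law T = 2π√(a³/μ) = 2π × 8.956×10³ = 5.627×10⁴ s.
= 15.63 hours.

T ≈ 15.6 hours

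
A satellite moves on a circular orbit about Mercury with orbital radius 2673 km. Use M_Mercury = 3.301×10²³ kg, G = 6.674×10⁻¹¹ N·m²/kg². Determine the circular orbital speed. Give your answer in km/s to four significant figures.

v ≈ 2.871 km/s

μ = GM = 6.674×10⁻¹¹ × 3.301×10²³ = 2.203×10¹³ m³/s².
r = 2673 km = 2.673×10⁶ m.
For a circular orbit v = √(μ/r) = √(2.203×10¹³ / 2.673×10⁶) = √(8.242×10⁶) = 2871 m/s.
That is 2.871 km/s.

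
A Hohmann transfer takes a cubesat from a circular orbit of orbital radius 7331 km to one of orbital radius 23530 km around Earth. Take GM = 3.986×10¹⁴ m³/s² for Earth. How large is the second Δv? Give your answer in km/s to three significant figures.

r₁ = 7331 km = 7.331×10⁶ m.
r₂ = 23530 km = 2.353×10⁷ m.
Transfer ellipse a_t = (r₁ + r₂)/2 = 1.543×10⁷ m.
At r₁: circular v_c1 = √(μ/r₁) = 7374 m/s; transfer-perigee v_p = √[μ(2/r₁ − 1/a_t)] = 9106 m/s.
At r₂: circular v_c2 = √(μ/r₂) = 4116 m/s; transfer-apogee v_a = √[μ(2/r₂ − 1/a_t)] = 2837 m/s.
Δv₂ = v_c2 − v_a = 1279 m/s.
= 1.279 km/s.

Δv ≈ 1.28 km/s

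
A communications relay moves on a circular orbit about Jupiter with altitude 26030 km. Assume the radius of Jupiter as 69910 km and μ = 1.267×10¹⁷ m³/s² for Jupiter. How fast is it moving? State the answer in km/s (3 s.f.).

v ≈ 36.3 km/s

r = 69910 + 26030 = 95940 km = 9.5940×10⁷ m.
For a circular orbit v = √(μ/r) = √(1.267×10¹⁷ / 9.594×10⁷) = √(1.321×10⁹) = 36340 m/s.
That is 36.34 km/s.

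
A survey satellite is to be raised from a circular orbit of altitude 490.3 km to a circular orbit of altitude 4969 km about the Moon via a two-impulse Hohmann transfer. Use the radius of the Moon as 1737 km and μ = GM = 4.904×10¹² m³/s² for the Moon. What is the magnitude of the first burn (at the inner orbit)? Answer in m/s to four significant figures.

Δv ≈ 334.3 m/s

r₁ = 1737 + 490.3 = 2227.3 km = 2.2273×10⁶ m.
r₂ = 1737 + 4969 = 6706.0 km = 6.7060×10⁶ m.
Transfer ellipse a_t = (r₁ + r₂)/2 = 4.467×10⁶ m.
At r₁: circular v_c1 = √(μ/r₁) = 1484 m/s; transfer-perilune v_p = √[μ(2/r₁ − 1/a_t)] = 1818 m/s.
Δv₁ = v_p − v_c1 = 334.3 m/s.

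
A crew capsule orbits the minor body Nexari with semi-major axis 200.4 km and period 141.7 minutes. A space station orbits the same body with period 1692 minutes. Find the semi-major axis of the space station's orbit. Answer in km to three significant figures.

Kepler's third law: a³ ∝ T², so a₂ = a₁ (T₂/T₁)^(2/3).
T₂/T₁ = 11.94, (T₂/T₁)^(2/3) = 5.224.
a₂ = 200.4 × 5.224 = 1047 km.

a₂ ≈ 1050 km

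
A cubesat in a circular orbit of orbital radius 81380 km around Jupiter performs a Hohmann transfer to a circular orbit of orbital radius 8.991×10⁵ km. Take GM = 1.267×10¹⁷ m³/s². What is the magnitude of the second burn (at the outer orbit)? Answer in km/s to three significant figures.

Δv ≈ 7.03 km/s

r₁ = 81380 km = 8.138×10⁷ m.
r₂ = 8.991×10⁵ km = 8.991×10⁸ m.
Transfer ellipse a_t = (r₁ + r₂)/2 = 4.902×10⁸ m.
At r₁: circular v_c1 = √(μ/r₁) = 39460 m/s; transfer-perijove v_p = √[μ(2/r₁ − 1/a_t)] = 53440 m/s.
At r₂: circular v_c2 = √(μ/r₂) = 11870 m/s; transfer-apojove v_a = √[μ(2/r₂ − 1/a_t)] = 4837 m/s.
Δv₂ = v_c2 − v_a = 7034 m/s.
= 7.034 km/s.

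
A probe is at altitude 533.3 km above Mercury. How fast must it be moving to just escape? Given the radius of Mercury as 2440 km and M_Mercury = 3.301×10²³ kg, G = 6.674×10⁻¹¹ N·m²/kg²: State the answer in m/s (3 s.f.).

μ = GM = 6.674×10⁻¹¹ × 3.301×10²³ = 2.203×10¹³ m³/s².
r = 2440 + 533.3 = 2973.3 km = 2.9733×10⁶ m.
Escape speed v_esc = √(2μ/r) = √(2 × 2.203×10¹³ / 2.973×10⁶) = √(1.482×10⁷) = 3850 m/s.

v_esc ≈ 3850 m/s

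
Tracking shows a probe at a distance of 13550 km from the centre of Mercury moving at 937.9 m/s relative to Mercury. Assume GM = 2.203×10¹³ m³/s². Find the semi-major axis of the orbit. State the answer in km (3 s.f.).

a ≈ 9290 km

r = 1.355×10⁷ m.
Specific orbital energy ε = v²/2 − μ/r = (937.9)²/2 − 2.203×10¹³/1.355×10⁷ = -1.186×10⁶ J/kg.
Since ε = −μ/(2a), a = −μ/(2ε) = 9.288×10⁶ m = 9287.5 km.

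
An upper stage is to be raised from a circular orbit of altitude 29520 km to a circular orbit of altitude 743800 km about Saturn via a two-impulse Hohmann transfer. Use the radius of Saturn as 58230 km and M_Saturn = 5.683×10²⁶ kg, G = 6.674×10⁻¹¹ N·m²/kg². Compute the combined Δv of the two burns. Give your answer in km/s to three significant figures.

Δv_total ≈ 10.9 km/s

μ = GM = 6.674×10⁻¹¹ × 5.683×10²⁶ = 3.793×10¹⁶ m³/s².
r₁ = 58230 + 29520 = 87750 km = 8.7750×10⁷ m.
r₂ = 58230 + 743800 = 802030 km = 8.0203×10⁸ m.
Transfer ellipse a_t = (r₁ + r₂)/2 = 4.449×10⁸ m.
At r₁: circular v_c1 = √(μ/r₁) = 20790 m/s; transfer-perikrone v_p = √[μ(2/r₁ − 1/a_t)] = 27910 m/s.
Δv₁ = v_p − v_c1 = 7124 m/s.
At r₂: circular v_c2 = √(μ/r₂) = 6877 m/s; transfer-apokrone v_a = √[μ(2/r₂ − 1/a_t)] = 3054 m/s.
Δv₂ = v_c2 − v_a = 3823 m/s.
Total Δv = Δv₁ + Δv₂ = 10950 m/s = 10.95 km/s.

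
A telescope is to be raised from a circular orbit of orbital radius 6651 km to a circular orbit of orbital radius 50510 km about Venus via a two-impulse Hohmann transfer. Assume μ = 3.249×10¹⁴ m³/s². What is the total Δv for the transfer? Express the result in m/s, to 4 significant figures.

Δv_total ≈ 3615 m/s

r₁ = 6651 km = 6.651×10⁶ m.
r₂ = 50510 km = 5.051×10⁷ m.
Transfer ellipse a_t = (r₁ + r₂)/2 = 2.858×10⁷ m.
At r₁: circular v_c1 = √(μ/r₁) = 6989 m/s; transfer-periapsis v_p = √[μ(2/r₁ − 1/a_t)] = 9291 m/s.
Δv₁ = v_p − v_c1 = 2302 m/s.
At r₂: circular v_c2 = √(μ/r₂) = 2536 m/s; transfer-apoapsis v_a = √[μ(2/r₂ − 1/a_t)] = 1223 m/s.
Δv₂ = v_c2 − v_a = 1313 m/s.
Total Δv = Δv₁ + Δv₂ = 3615 m/s.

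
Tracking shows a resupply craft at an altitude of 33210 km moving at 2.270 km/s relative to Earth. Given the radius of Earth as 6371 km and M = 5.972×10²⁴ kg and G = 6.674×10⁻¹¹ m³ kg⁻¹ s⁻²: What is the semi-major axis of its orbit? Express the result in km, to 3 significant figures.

μ = GM = 6.674×10⁻¹¹ × 5.972×10²⁴ = 3.986×10¹⁴ m³/s².
r = 6371 + 33210 = 39581 km = 3.958×10⁷ m.
Vis-viva rearranged: 1/a = 2/r − v²/μ = 5.053×10⁻⁸ − 1.293×10⁻⁸ = 3.760×10⁻⁸ m⁻¹.
a = 2.660×10⁷ m = 26595 km.

a ≈ 26600 km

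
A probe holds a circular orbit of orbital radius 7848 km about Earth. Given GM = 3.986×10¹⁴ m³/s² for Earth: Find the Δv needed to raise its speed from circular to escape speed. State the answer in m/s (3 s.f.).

Δv ≈ 2950 m/s

r = 7848 km = 7.848×10⁶ m.
Circular speed v_c = √(μ/r) = 7127 m/s.
Escape speed v_esc = √(2μ/r) = √2 × v_c = 10080 m/s.
Δv = v_esc − v_c = 2952 m/s.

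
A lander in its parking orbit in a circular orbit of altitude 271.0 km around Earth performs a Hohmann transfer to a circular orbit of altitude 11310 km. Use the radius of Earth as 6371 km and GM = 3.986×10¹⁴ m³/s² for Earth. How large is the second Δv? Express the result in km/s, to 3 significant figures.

r₁ = 6371 + 271.0 = 6642.0 km = 6.6420×10⁶ m.
r₂ = 6371 + 11310 = 17681 km = 1.7681×10⁷ m.
Transfer ellipse a_t = (r₁ + r₂)/2 = 1.216×10⁷ m.
At r₁: circular v_c1 = √(μ/r₁) = 7747 m/s; transfer-perigee v_p = √[μ(2/r₁ − 1/a_t)] = 9341 m/s.
At r₂: circular v_c2 = √(μ/r₂) = 4748 m/s; transfer-apogee v_a = √[μ(2/r₂ − 1/a_t)] = 3509 m/s.
Δv₂ = v_c2 − v_a = 1239 m/s.
= 1.239 km/s.

Δv ≈ 1.24 km/s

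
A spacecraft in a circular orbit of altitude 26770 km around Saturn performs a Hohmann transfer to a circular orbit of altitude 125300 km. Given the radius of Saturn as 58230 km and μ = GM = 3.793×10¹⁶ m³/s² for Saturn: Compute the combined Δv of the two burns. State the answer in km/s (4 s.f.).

r₁ = 58230 + 26770 = 85000 km = 8.5000×10⁷ m.
r₂ = 58230 + 125300 = 183530 km = 1.8353×10⁸ m.
Transfer ellipse a_t = (r₁ + r₂)/2 = 1.343×10⁸ m.
At r₁: circular v_c1 = √(μ/r₁) = 21120 m/s; transfer-perikrone v_p = √[μ(2/r₁ − 1/a_t)] = 24700 m/s.
Δv₁ = v_p − v_c1 = 3573 m/s.
At r₂: circular v_c2 = √(μ/r₂) = 14380 m/s; transfer-apokrone v_a = √[μ(2/r₂ − 1/a_t)] = 11440 m/s.
Δv₂ = v_c2 − v_a = 2938 m/s.
Total Δv = Δv₁ + Δv₂ = 6511 m/s = 6.511 km/s.

Δv_total ≈ 6.511 km/s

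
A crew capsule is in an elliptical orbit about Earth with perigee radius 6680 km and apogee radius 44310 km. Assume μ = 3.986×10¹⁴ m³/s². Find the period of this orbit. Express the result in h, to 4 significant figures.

Semi-major axis a = (r_p + r_a)/2 = (6680.0 + 44310)/2 = 25495 km = 2.550×10⁷ m.
By Kepler's third law T = 2π√(a³/μ) = 2π × 6.448×10³ = 4.051×10⁴ s.
= 11.25 h.

T ≈ 11.25 h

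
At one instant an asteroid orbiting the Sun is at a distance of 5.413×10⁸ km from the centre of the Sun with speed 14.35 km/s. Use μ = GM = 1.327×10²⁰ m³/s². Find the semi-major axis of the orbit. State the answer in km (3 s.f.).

a ≈ 4.67×10⁸ km

r = 5.413×10¹¹ m.
Vis-viva rearranged: 1/a = 2/r − v²/μ = 3.695×10⁻¹² − 1.552×10⁻¹² = 2.143×10⁻¹² m⁻¹.
a = 4.666×10¹¹ m = 4.6663×10⁸ km.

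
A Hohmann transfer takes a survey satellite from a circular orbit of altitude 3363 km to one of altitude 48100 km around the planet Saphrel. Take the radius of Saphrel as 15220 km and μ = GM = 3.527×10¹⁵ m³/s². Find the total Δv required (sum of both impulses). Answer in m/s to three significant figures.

r₁ = 15220 + 3363 = 18583 km = 1.8583×10⁷ m.
r₂ = 15220 + 48100 = 63320 km = 6.3320×10⁷ m.
Transfer ellipse a_t = (r₁ + r₂)/2 = 4.095×10⁷ m.
At r₁: circular v_c1 = √(μ/r₁) = 13780 m/s; transfer-periapsis v_p = √[μ(2/r₁ − 1/a_t)] = 17130 m/s.
Δv₁ = v_p − v_c1 = 3354 m/s.
At r₂: circular v_c2 = √(μ/r₂) = 7463 m/s; transfer-apoapsis v_a = √[μ(2/r₂ − 1/a_t)] = 5028 m/s.
Δv₂ = v_c2 − v_a = 2436 m/s.
Total Δv = Δv₁ + Δv₂ = 5790 m/s.

Δv_total ≈ 5790 m/s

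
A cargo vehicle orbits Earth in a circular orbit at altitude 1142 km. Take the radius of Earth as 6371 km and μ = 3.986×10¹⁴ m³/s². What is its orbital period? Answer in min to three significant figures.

T ≈ 108 min

r = 6371 + 1142 = 7513.0 km = 7.5130×10⁶ m.
Kepler's third law: T = 2π√(r³/μ) = 2π√((7.513×10⁶)³ / 3.986×10¹⁴).
r³/μ = 1.064×10⁶ s², so T = 2π × 1.031×10³ = 6.481×10³ s.
Converting: 6.481×10³ s ÷ 60.00 = 108.0 min.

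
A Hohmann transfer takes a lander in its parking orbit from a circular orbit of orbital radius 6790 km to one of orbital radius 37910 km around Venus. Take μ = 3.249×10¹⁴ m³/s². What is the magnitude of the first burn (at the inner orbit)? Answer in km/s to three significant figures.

r₁ = 6790 km = 6.790×10⁶ m.
r₂ = 37910 km = 3.791×10⁷ m.
Transfer ellipse a_t = (r₁ + r₂)/2 = 2.235×10⁷ m.
At r₁: circular v_c1 = √(μ/r₁) = 6917 m/s; transfer-periapsis v_p = √[μ(2/r₁ − 1/a_t)] = 9009 m/s.
Δv₁ = v_p − v_c1 = 2092 m/s.
= 2.092 km/s.

Δv ≈ 2.09 km/s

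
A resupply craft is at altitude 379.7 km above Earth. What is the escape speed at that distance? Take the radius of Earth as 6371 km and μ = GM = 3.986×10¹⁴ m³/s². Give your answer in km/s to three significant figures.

r = 6371 + 379.7 = 6750.7 km = 6.7507×10⁶ m.
Escape speed v_esc = √(2μ/r) = √(2 × 3.986×10¹⁴ / 6.751×10⁶) = √(1.181×10⁸) = 10870 m/s.
= 10.87 km/s.

v_esc ≈ 10.9 km/s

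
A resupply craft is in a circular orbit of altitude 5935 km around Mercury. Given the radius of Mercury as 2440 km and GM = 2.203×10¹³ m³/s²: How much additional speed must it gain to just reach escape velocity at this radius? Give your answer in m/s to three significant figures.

r = 2440 + 5935 = 8375.0 km = 8.3750×10⁶ m.
Circular speed v_c = √(μ/r) = 1622 m/s.
Escape speed v_esc = √(2μ/r) = √2 × v_c = 2294 m/s.
Δv = v_esc − v_c = 671.8 m/s.

Δv ≈ 672 m/s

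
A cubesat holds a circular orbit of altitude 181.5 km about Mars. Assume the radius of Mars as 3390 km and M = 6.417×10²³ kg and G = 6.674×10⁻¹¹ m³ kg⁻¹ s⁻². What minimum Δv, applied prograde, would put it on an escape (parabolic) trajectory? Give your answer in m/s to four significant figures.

Δv ≈ 1434 m/s

μ = GM = 6.674×10⁻¹¹ × 6.417×10²³ = 4.283×10¹³ m³/s².
r = 3390 + 181.5 = 3571.5 km = 3.5715×10⁶ m.
Circular speed v_c = √(μ/r) = 3463 m/s.
Escape speed v_esc = √(2μ/r) = √2 × v_c = 4897 m/s.
Δv = v_esc − v_c = 1434 m/s.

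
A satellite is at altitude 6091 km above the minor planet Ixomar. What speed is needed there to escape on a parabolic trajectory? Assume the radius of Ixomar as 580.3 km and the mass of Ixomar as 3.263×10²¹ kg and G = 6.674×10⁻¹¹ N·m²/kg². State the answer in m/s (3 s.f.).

v_esc ≈ 256 m/s

μ = GM = 6.674×10⁻¹¹ × 3.263×10²¹ = 2.178×10¹¹ m³/s².
r = 580.3 + 6091 = 6671.3 km = 6.6713×10⁶ m.
Escape speed v_esc = √(2μ/r) = √(2 × 2.178×10¹¹ / 6.671×10⁶) = √(6.529×10⁴) = 255.5 m/s.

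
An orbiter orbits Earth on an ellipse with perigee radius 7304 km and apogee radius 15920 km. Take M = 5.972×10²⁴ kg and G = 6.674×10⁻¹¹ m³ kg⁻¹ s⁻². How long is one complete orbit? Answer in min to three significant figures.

μ = GM = 6.674×10⁻¹¹ × 5.972×10²⁴ = 3.986×10¹⁴ m³/s².
Semi-major axis a = (r_p + r_a)/2 = (7304.0 + 15920)/2 = 11612 km = 1.161×10⁷ m.
By Kepler's third law T = 2π√(a³/μ) = 2π × 1.982×10³ = 1.245×10⁴ s.
= 207.6 min.

T ≈ 208 min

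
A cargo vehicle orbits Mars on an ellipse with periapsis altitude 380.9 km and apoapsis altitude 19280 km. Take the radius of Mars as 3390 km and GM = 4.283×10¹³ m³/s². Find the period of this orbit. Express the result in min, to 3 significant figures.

T ≈ 769 min

r_p = 3390 + 380.9 = 3770.9 km = 3.7709×10⁶ m.
r_a = 3390 + 19280 = 22670 km = 2.2670×10⁷ m.
Semi-major axis a = (r_p + r_a)/2 = (3770.9 + 22670)/2 = 13220 km = 1.322×10⁷ m.
By Kepler's third law T = 2π√(a³/μ) = 2π × 7.345×10³ = 4.615×10⁴ s.
= 769.2 min.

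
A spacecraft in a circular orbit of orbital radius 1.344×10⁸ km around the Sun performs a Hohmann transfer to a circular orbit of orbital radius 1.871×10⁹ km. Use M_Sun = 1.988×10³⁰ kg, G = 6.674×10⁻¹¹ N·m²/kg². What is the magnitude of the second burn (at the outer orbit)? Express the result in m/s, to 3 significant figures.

μ = GM = 6.674×10⁻¹¹ × 1.988×10³⁰ = 1.327×10²⁰ m³/s².
r₁ = 1.344×10⁸ km = 1.344×10¹¹ m.
r₂ = 1.871×10⁹ km = 1.871×10¹² m.
Transfer ellipse a_t = (r₁ + r₂)/2 = 1.003×10¹² m.
At r₁: circular v_c1 = √(μ/r₁) = 31420 m/s; transfer-perihelion v_p = √[μ(2/r₁ − 1/a_t)] = 42920 m/s.
At r₂: circular v_c2 = √(μ/r₂) = 8421 m/s; transfer-aphelion v_a = √[μ(2/r₂ − 1/a_t)] = 3083 m/s.
Δv₂ = v_c2 − v_a = 5338 m/s.

Δv ≈ 5340 m/s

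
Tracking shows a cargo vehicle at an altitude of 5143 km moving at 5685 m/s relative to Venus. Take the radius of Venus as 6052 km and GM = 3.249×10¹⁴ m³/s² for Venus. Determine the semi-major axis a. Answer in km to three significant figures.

a ≈ 12600 km

r = 6052 + 5143 = 11195 km = 1.120×10⁷ m.
Specific orbital energy ε = v²/2 − μ/r = (5685)²/2 − 3.249×10¹⁴/1.120×10⁷ = -1.286×10⁷ J/kg.
Since ε = −μ/(2a), a = −μ/(2ε) = 1.263×10⁷ m = 12630 km.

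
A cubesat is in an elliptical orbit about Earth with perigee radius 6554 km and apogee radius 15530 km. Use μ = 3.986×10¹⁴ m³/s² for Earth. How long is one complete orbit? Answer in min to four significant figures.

T ≈ 192.5 min

Semi-major axis a = (r_p + r_a)/2 = (6554.0 + 15530)/2 = 11042 km = 1.104×10⁷ m.
By Kepler's third law T = 2π√(a³/μ) = 2π × 1.838×10³ = 1.155×10⁴ s.
= 192.5 min.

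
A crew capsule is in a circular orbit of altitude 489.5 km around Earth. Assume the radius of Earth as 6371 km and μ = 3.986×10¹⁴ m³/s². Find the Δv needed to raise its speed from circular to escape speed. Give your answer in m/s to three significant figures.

r = 6371 + 489.5 = 6860.5 km = 6.8605×10⁶ m.
Circular speed v_c = √(μ/r) = 7622 m/s.
Escape speed v_esc = √(2μ/r) = √2 × v_c = 10780 m/s.
Δv = v_esc − v_c = 3157 m/s.

Δv ≈ 3160 m/s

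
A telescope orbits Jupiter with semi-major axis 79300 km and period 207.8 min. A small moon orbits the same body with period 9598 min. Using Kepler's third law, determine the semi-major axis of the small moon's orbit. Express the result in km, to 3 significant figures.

a₂ ≈ 1.02×10⁶ km

Kepler's third law: a³ ∝ T², so a₂ = a₁ (T₂/T₁)^(2/3).
T₂/T₁ = 46.19, (T₂/T₁)^(2/3) = 12.87.
a₂ = 79300 × 12.87 = 1.021×10⁶ km.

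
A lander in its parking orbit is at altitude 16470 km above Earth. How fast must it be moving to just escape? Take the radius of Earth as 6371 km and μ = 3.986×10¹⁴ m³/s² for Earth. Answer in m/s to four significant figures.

v_esc ≈ 5908 m/s

r = 6371 + 16470 = 22841 km = 2.2841×10⁷ m.
Escape speed v_esc = √(2μ/r) = √(2 × 3.986×10¹⁴ / 2.284×10⁷) = √(3.490×10⁷) = 5908 m/s.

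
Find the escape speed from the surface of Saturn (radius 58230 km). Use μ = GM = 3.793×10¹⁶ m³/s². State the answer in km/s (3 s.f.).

r = R = 5.823×10⁷ m.
Escape speed v_esc = √(2μ/r) = √(2 × 3.793×10¹⁶ / 5.823×10⁷) = √(1.303×10⁹) = 36090 m/s.
= 36.09 km/s.

v_esc ≈ 36.1 km/s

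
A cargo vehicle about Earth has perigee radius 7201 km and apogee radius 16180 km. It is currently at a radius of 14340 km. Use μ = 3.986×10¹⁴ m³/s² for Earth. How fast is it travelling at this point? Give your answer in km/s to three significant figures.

v ≈ 4.64 km/s

Semi-major axis a = (r_p + r_a)/2 = 11690 km = 1.169×10⁷ m.
Vis-viva: v² = μ(2/r − 1/a) = 3.986×10¹⁴ × (1.395×10⁻⁷ − 8.554×10⁻⁸) = 2.150×10⁷ m²/s².
v = 4636 m/s = 4.636 km/s.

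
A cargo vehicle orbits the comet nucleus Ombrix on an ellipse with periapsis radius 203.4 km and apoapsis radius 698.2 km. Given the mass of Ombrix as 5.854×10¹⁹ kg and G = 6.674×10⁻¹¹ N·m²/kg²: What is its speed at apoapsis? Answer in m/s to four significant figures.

μ = GM = 6.674×10⁻¹¹ × 5.854×10¹⁹ = 3.907×10⁹ m³/s².
Semi-major axis a = (r_p + r_a)/2 = 450.80 km = 4.508×10⁵ m.
Vis-viva: v² = μ(2/r − 1/a) = 3.907×10⁹ × (2.865×10⁻⁶ − 2.218×10⁻⁶) = 2.525×10³ m²/s².
v = 50.25 m/s.

v ≈ 50.25 m/s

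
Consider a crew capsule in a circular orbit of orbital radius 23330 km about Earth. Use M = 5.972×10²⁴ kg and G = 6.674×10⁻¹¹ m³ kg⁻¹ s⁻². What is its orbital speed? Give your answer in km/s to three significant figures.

μ = GM = 6.674×10⁻¹¹ × 5.972×10²⁴ = 3.986×10¹⁴ m³/s².
r = 23330 km = 2.333×10⁷ m.
For a circular orbit v = √(μ/r) = √(3.986×10¹⁴ / 2.333×10⁷) = √(1.708×10⁷) = 4133 m/s.
That is 4.133 km/s.

v ≈ 4.13 km/s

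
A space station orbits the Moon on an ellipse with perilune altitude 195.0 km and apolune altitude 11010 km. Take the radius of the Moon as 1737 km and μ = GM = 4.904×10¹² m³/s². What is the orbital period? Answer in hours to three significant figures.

r_p = 1737 + 195.0 = 1932.0 km = 1.9320×10⁶ m.
r_a = 1737 + 11010 = 12747 km = 1.2747×10⁷ m.
Semi-major axis a = (r_p + r_a)/2 = (1932.0 + 12747)/2 = 7339.5 km = 7.340×10⁶ m.
By Kepler's third law T = 2π√(a³/μ) = 2π × 8.979×10³ = 5.642×10⁴ s.
= 15.67 hours.

T ≈ 15.7 hours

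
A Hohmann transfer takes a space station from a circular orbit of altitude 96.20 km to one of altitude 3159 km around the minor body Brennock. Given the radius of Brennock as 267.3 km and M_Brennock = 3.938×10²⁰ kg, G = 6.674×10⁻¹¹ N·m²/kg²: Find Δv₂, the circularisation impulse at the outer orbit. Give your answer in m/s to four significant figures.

μ = GM = 6.674×10⁻¹¹ × 3.938×10²⁰ = 2.628×10¹⁰ m³/s².
r₁ = 267.3 + 96.20 = 363.50 km = 3.6350×10⁵ m.
r₂ = 267.3 + 3159 = 3426.3 km = 3.4263×10⁶ m.
Transfer ellipse a_t = (r₁ + r₂)/2 = 1.895×10⁶ m.
At r₁: circular v_c1 = √(μ/r₁) = 268.9 m/s; transfer-periapsis v_p = √[μ(2/r₁ − 1/a_t)] = 361.6 m/s.
At r₂: circular v_c2 = √(μ/r₂) = 87.58 m/s; transfer-apoapsis v_a = √[μ(2/r₂ − 1/a_t)] = 38.36 m/s.
Δv₂ = v_c2 − v_a = 49.22 m/s.

Δv ≈ 49.22 m/s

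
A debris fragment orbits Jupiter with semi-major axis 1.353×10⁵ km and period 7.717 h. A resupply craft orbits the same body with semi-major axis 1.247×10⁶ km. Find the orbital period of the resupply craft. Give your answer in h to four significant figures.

T₂ ≈ 215.9 h

Kepler's third law: T² ∝ a³, so T₂ = T₁ (a₂/a₁)^(3/2).
a₂/a₁ = 9.217, (a₂/a₁)^(3/2) = 27.98.
T₂ = 7.717 × 27.98 = 215.9 h.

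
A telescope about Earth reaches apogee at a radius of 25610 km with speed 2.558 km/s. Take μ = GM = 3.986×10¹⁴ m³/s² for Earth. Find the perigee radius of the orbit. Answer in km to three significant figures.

perigee radius ≈ 6820 km

r_a = 2.561×10⁷ m.
Specific energy ε = v²/2 − μ/r = -1.229×10⁷ J/kg, so a = −μ/(2ε) = 1.621×10⁷ m.
The apsides satisfy r_p + r_a = 2a, so the perigee radius is 2a − r_a = 6.816×10⁶ m = 6816.1 km.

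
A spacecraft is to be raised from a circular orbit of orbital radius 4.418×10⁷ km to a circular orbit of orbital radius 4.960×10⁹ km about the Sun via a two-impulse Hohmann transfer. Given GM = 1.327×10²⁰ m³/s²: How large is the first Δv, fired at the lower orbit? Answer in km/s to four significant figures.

Δv ≈ 22.36 km/s

r₁ = 4.418×10⁷ km = 4.418×10¹⁰ m.
r₂ = 4.960×10⁹ km = 4.960×10¹² m.
Transfer ellipse a_t = (r₁ + r₂)/2 = 2.502×10¹² m.
At r₁: circular v_c1 = √(μ/r₁) = 54810 m/s; transfer-perihelion v_p = √[μ(2/r₁ − 1/a_t)] = 77160 m/s.
Δv₁ = v_p − v_c1 = 22360 m/s.
= 22.36 km/s.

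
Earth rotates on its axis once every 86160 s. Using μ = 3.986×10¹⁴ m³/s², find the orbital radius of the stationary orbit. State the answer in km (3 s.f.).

A synchronous orbit has period T, so by Kepler's third law a = (μT²/4π²)^(1/3).
μT²/4π² = 3.986×10¹⁴ × (8.616×10⁴)² / 39.48 = 7.495×10²² m³.
a = 4.216×10⁷ m = 42163 km.

r_sync ≈ 42200 km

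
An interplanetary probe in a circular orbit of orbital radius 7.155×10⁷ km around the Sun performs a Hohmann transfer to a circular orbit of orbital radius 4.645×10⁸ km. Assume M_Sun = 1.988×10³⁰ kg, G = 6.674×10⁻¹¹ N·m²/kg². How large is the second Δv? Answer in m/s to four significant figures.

Δv ≈ 8169 m/s

μ = GM = 6.674×10⁻¹¹ × 1.988×10³⁰ = 1.327×10²⁰ m³/s².
r₁ = 7.155×10⁷ km = 7.155×10¹⁰ m.
r₂ = 4.645×10⁸ km = 4.645×10¹¹ m.
Transfer ellipse a_t = (r₁ + r₂)/2 = 2.680×10¹¹ m.
At r₁: circular v_c1 = √(μ/r₁) = 43060 m/s; transfer-perihelion v_p = √[μ(2/r₁ − 1/a_t)] = 56690 m/s.
At r₂: circular v_c2 = √(μ/r₂) = 16900 m/s; transfer-aphelion v_a = √[μ(2/r₂ − 1/a_t)] = 8732 m/s.
Δv₂ = v_c2 − v_a = 8169 m/s.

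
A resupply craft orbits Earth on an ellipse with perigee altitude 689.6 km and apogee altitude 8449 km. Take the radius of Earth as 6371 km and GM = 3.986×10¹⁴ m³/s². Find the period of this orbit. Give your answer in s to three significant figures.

T ≈ 11400 s

r_p = 6371 + 689.6 = 7060.6 km = 7.0606×10⁶ m.
r_a = 6371 + 8449 = 14820 km = 1.4820×10⁷ m.
Semi-major axis a = (r_p + r_a)/2 = (7060.6 + 14820)/2 = 10940 km = 1.094×10⁷ m.
By Kepler's third law T = 2π√(a³/μ) = 2π × 1.812×10³ = 1.139×10⁴ s.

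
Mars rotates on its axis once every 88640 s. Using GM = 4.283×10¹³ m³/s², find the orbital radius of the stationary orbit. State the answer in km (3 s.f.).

r_sync ≈ 20400 km

A synchronous orbit has period T, so by Kepler's third law a = (μT²/4π²)^(1/3).
μT²/4π² = 4.283×10¹³ × (8.864×10⁴)² / 39.48 = 8.524×10²¹ m³.
a = 2.043×10⁷ m = 20428 km.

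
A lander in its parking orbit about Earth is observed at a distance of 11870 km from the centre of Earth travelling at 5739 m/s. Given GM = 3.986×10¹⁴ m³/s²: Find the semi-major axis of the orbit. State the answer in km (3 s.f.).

r = 1.187×10⁷ m.
Specific orbital energy ε = v²/2 − μ/r = (5739)²/2 − 3.986×10¹⁴/1.187×10⁷ = -1.711×10⁷ J/kg.
Since ε = −μ/(2a), a = −μ/(2ε) = 1.165×10⁷ m = 11647 km.

a ≈ 11600 km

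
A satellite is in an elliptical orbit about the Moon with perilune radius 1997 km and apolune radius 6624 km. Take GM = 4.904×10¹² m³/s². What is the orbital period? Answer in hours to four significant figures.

T ≈ 7.053 hours

Semi-major axis a = (r_p + r_a)/2 = (1997.0 + 6624.0)/2 = 4310.5 km = 4.310×10⁶ m.
By Kepler's third law T = 2π√(a³/μ) = 2π × 4.041×10³ = 2.539×10⁴ s.
= 7.053 hours.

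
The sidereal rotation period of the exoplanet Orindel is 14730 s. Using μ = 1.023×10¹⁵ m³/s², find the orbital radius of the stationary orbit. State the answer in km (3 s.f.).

r_sync ≈ 17800 km

A synchronous orbit has period T, so by Kepler's third law a = (μT²/4π²)^(1/3).
μT²/4π² = 1.023×10¹⁵ × (1.473×10⁴)² / 39.48 = 5.622×10²¹ m³.
a = 1.778×10⁷ m = 17782 km.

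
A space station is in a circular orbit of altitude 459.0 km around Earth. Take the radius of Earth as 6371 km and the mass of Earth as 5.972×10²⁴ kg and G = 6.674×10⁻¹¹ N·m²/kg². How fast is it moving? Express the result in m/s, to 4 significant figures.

μ = GM = 6.674×10⁻¹¹ × 5.972×10²⁴ = 3.986×10¹⁴ m³/s².
r = 6371 + 459.0 = 6830.0 km = 6.8300×10⁶ m.
For a circular orbit v = √(μ/r) = √(3.986×10¹⁴ / 6.830×10⁶) = √(5.836×10⁷) = 7639 m/s.

v ≈ 7639 m/s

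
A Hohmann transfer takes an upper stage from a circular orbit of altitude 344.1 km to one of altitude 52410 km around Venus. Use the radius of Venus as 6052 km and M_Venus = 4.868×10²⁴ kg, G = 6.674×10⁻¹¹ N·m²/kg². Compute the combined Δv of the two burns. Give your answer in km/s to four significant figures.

μ = GM = 6.674×10⁻¹¹ × 4.868×10²⁴ = 3.249×10¹⁴ m³/s².
r₁ = 6052 + 344.1 = 6396.1 km = 6.3961×10⁶ m.
r₂ = 6052 + 52410 = 58462 km = 5.8462×10⁷ m.
Transfer ellipse a_t = (r₁ + r₂)/2 = 3.243×10⁷ m.
At r₁: circular v_c1 = √(μ/r₁) = 7127 m/s; transfer-periapsis v_p = √[μ(2/r₁ − 1/a_t)] = 9569 m/s.
Δv₁ = v_p − v_c1 = 2442 m/s.
At r₂: circular v_c2 = √(μ/r₂) = 2357 m/s; transfer-apoapsis v_a = √[μ(2/r₂ − 1/a_t)] = 1047 m/s.
Δv₂ = v_c2 − v_a = 1310 m/s.
Total Δv = Δv₁ + Δv₂ = 3753 m/s = 3.753 km/s.

Δv_total ≈ 3.753 km/s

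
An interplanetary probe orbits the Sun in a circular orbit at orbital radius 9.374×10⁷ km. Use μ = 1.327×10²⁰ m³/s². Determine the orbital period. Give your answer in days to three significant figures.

T ≈ 181 days

r = 9.374×10⁷ km = 9.374×10¹⁰ m.
Kepler's third law: T = 2π√(r³/μ) = 2π√((9.374×10¹⁰)³ / 1.327×10²⁰).
r³/μ = 6.207×10¹² s², so T = 2π × 2.491×10⁶ = 1.565×10⁷ s.
Converting: 1.565×10⁷ s ÷ 86400 = 181.2 days.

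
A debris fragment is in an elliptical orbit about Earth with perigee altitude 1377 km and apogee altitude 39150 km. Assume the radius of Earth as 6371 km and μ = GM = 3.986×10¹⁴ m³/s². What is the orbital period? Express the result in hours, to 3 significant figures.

T ≈ 12.0 hours

r_p = 6371 + 1377 = 7748.0 km = 7.7480×10⁶ m.
r_a = 6371 + 39150 = 45521 km = 4.5521×10⁷ m.
Semi-major axis a = (r_p + r_a)/2 = (7748.0 + 45521)/2 = 26634 km = 2.663×10⁷ m.
By Kepler's third law T = 2π√(a³/μ) = 2π × 6.885×10³ = 4.326×10⁴ s.
= 12.02 hours.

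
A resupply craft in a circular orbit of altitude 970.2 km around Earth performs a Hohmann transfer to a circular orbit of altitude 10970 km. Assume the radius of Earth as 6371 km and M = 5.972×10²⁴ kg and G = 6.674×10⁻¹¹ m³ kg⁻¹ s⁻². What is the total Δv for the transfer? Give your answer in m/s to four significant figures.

Δv_total ≈ 2463 m/s

μ = GM = 6.674×10⁻¹¹ × 5.972×10²⁴ = 3.986×10¹⁴ m³/s².
r₁ = 6371 + 970.2 = 7341.2 km = 7.3412×10⁶ m.
r₂ = 6371 + 10970 = 17341 km = 1.7341×10⁷ m.
Transfer ellipse a_t = (r₁ + r₂)/2 = 1.234×10⁷ m.
At r₁: circular v_c1 = √(μ/r₁) = 7368 m/s; transfer-perigee v_p = √[μ(2/r₁ − 1/a_t)] = 8734 m/s.
Δv₁ = v_p − v_c1 = 1366 m/s.
At r₂: circular v_c2 = √(μ/r₂) = 4794 m/s; transfer-apogee v_a = √[μ(2/r₂ − 1/a_t)] = 3698 m/s.
Δv₂ = v_c2 − v_a = 1097 m/s.
Total Δv = Δv₁ + Δv₂ = 2463 m/s.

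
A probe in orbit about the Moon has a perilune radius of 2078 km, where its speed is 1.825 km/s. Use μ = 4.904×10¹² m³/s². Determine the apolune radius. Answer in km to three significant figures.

r_p = 2.078×10⁶ m.
Specific energy ε = v²/2 − μ/r = -6.946×10⁵ J/kg, so a = −μ/(2ε) = 3.530×10⁶ m.
The apsides satisfy r_p + r_a = 2a, so the apolune radius is 2a − r_p = 4.982×10⁶ m = 4981.7 km.

apolune radius ≈ 4980 km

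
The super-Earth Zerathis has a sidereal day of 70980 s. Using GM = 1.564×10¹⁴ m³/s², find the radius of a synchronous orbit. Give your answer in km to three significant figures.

r_sync ≈ 27100 km

A synchronous orbit has period T, so by Kepler's third law a = (μT²/4π²)^(1/3).
μT²/4π² = 1.564×10¹⁴ × (7.098×10⁴)² / 39.48 = 1.996×10²² m³.
a = 2.713×10⁷ m = 27126 km.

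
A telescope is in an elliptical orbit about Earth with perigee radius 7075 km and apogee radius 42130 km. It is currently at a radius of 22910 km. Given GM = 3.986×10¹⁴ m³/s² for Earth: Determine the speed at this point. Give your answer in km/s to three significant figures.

v ≈ 4.31 km/s

Semi-major axis a = (r_p + r_a)/2 = 24602 km = 2.460×10⁷ m.
Vis-viva: v² = μ(2/r − 1/a) = 3.986×10¹⁴ × (8.730×10⁻⁸ − 4.065×10⁻⁸) = 1.860×10⁷ m²/s².
v = 4312 m/s = 4.312 km/s.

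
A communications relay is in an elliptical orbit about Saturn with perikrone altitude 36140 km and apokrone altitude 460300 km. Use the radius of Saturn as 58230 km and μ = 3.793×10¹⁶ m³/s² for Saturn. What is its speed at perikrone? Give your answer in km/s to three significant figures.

v ≈ 26.1 km/s

r_p = 58230 + 36140 = 94370 km = 9.4370×10⁷ m.
r_a = 58230 + 460300 = 518530 km = 5.1853×10⁸ m.
Semi-major axis a = (r_p + r_a)/2 = 3.0645×10⁵ km = 3.064×10⁸ m.
Vis-viva: v² = μ(2/r − 1/a) = 3.793×10¹⁶ × (2.119×10⁻⁸ − 3.263×10⁻⁹) = 6.801×10⁸ m²/s².
v = 26080 m/s = 26.08 km/s.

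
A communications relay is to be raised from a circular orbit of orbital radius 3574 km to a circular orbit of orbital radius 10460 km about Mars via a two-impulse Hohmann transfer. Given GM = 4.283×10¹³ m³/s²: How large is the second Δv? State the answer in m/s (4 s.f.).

Δv ≈ 579.4 m/s

r₁ = 3574 km = 3.574×10⁶ m.
r₂ = 10460 km = 1.046×10⁷ m.
Transfer ellipse a_t = (r₁ + r₂)/2 = 7.017×10⁶ m.
At r₁: circular v_c1 = √(μ/r₁) = 3462 m/s; transfer-periapsis v_p = √[μ(2/r₁ − 1/a_t)] = 4227 m/s.
At r₂: circular v_c2 = √(μ/r₂) = 2024 m/s; transfer-apoapsis v_a = √[μ(2/r₂ − 1/a_t)] = 1444 m/s.
Δv₂ = v_c2 − v_a = 579.4 m/s.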